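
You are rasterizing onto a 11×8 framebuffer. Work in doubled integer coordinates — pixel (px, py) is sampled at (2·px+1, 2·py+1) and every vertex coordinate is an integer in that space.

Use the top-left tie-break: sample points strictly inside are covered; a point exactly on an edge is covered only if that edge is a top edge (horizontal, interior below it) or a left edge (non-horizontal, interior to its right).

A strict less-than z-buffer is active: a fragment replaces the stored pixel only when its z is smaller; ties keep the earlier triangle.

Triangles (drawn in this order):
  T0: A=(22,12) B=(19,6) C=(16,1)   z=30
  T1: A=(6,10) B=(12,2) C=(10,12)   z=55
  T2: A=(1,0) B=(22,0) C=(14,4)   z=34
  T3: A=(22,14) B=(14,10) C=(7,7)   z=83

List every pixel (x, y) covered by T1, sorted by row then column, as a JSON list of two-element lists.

T0:
  2·area = 3  (B↔C swapped to make it positive)
  edge (22, 12)→(16, 1): d=(-6,-11) top-left  bias=+0
  edge (16, 1)→(19, 6): d=(3,5) right/bottom  bias=-1
  edge (19, 6)→(22, 12): d=(3,6) right/bottom  bias=-1
  covered (0 px):
    · · · · · · · · · · ·
    · · · · · · · · · · ·
    · · · · · · · · · · ·
    · · · · · · · · · · ·
    · · · · · · · · · · ·
    · · · · · · · · · · ·
    · · · · · · · · · · ·
    · · · · · · · · · · ·
T1:
  2·area = 44
  edge (6, 10)→(12, 2): d=(6,-8) top-left  bias=+0
  edge (12, 2)→(10, 12): d=(-2,10) right/bottom  bias=-1
  edge (10, 12)→(6, 10): d=(-4,-2) top-left  bias=+0
    (5,2)@(11, 5): e=[10,4,30] → █
    (6,2)@(13, 5): e=[26,-16,34] → ·
    (4,3)@(9, 7): e=[6,20,18] → █
    (5,3)@(11, 7): e=[22,0,22] → ·  [on edge]
    (3,4)@(7, 9): e=[2,36,6] → █
    (5,4)@(11, 9): e=[34,-4,14] → ·
    (3,5)@(7, 11): e=[14,32,-2] → ·
    (4,5)@(9, 11): e=[30,12,2] → █
    (5,5)@(11, 11): e=[46,-8,6] → ·
    (4,6)@(9, 13): e=[42,8,-6] → ·
  covered (5 px):
    · · · · · · · · · · ·
    · · · · · · · · · · ·
    · · · · · █ · · · · ·
    · · · · █ · · · · · ·
    · · · █ █ · · · · · ·
    · · · · █ · · · · · ·
    · · · · · · · · · · ·
    · · · · · · · · · · ·
T2:
  2·area = 84
  edge (1, 0)→(22, 0): d=(21,0) top-left  bias=+0
  edge (22, 0)→(14, 4): d=(-8,4) right/bottom  bias=-1
  edge (14, 4)→(1, 0): d=(-13,-4) top-left  bias=+0
    (2,0)@(5, 1): e=[21,60,3] → █
    (3,0)@(7, 1): e=[21,52,11] → █
    (4,0)@(9, 1): e=[21,44,19] → █
    (5,0)@(11, 1): e=[21,36,27] → █
    (6,0)@(13, 1): e=[21,28,35] → █
    (7,0)@(15, 1): e=[21,20,43] → █
    (8,0)@(17, 1): e=[21,12,51] → █
    (9,0)@(19, 1): e=[21,4,59] → █
    (10,0)@(21, 1): e=[21,-4,67] → ·
    (2,1)@(5, 3): e=[63,44,-23] → ·
    (3,1)@(7, 3): e=[63,36,-15] → ·
    (4,1)@(9, 3): e=[63,28,-7] → ·
  covered (11 px):
    · · █ █ █ █ █ █ █ █ ·
    · · · · · █ █ █ · · ·
    · · · · · · · · · · ·
    · · · · · · · · · · ·
    · · · · · · · · · · ·
    · · · · · · · · · · ·
    · · · · · · · · · · ·
    · · · · · · · · · · ·
T3:
  2·area = 4  (B↔C swapped to make it positive)
  edge (22, 14)→(7, 7): d=(-15,-7) top-left  bias=+0
  edge (7, 7)→(14, 10): d=(7,3) right/bottom  bias=-1
  edge (14, 10)→(22, 14): d=(8,4) right/bottom  bias=-1
    (3,3)@(7, 7): e=[0,0,4] → ·  [on edge]
    (10,6)@(21, 13): e=[8,0,-4] → ·  [on edge]
  covered (0 px):
    · · · · · · · · · · ·
    · · · · · · · · · · ·
    · · · · · · · · · · ·
    · · · · · · · · · · ·
    · · · · · · · · · · ·
    · · · · · · · · · · ·
    · · · · · · · · · · ·
    · · · · · · · · · · ·

Answer: [[5,2],[4,3],[3,4],[4,4],[4,5]]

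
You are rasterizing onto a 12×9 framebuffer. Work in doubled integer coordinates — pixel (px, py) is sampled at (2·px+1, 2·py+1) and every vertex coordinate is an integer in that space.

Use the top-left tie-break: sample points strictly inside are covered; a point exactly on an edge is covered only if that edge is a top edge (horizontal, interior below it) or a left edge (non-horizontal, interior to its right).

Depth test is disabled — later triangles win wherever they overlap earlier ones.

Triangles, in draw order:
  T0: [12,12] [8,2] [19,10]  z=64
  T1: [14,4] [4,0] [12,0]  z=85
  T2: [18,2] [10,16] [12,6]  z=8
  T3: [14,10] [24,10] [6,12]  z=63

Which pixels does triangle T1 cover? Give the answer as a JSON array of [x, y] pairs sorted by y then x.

T0:
  2·area = 78
  edge (12, 12)→(8, 2): d=(-4,-10) top-left  bias=+0
  edge (8, 2)→(19, 10): d=(11,8) right/bottom  bias=-1
  edge (19, 10)→(12, 12): d=(-7,2) right/bottom  bias=-1
    (4,1)@(9, 3): e=[6,3,69] → #
    (5,1)@(11, 3): e=[26,-13,65] → ·
    (4,2)@(9, 5): e=[-2,25,55] → ·
    (5,2)@(11, 5): e=[18,9,51] → #
    (6,2)@(13, 5): e=[38,-7,47] → ·
    (5,3)@(11, 7): e=[10,31,37] → #
    (6,3)@(13, 7): e=[30,15,33] → #
    (7,3)@(15, 7): e=[50,-1,29] → ·
    (5,4)@(11, 9): e=[2,53,23] → #
    (7,4)@(15, 9): e=[42,21,15] → #
    (8,4)@(17, 9): e=[62,5,11] → #
    (9,4)@(19, 9): e=[82,-11,7] → ·
  covered (10 px):
    · · · · · · · · · · · ·
    · · · · # · · · · · · ·
    · · · · · # · · · · · ·
    · · · · · # # · · · · ·
    · · · · · # # # # · · ·
    · · · · · · # # · · · ·
    · · · · · · · · · · · ·
    · · · · · · · · · · · ·
    · · · · · · · · · · · ·
T1:
  2·area = 32
  edge (14, 4)→(4, 0): d=(-10,-4) top-left  bias=+0
  edge (4, 0)→(12, 0): d=(8,0) top-left  bias=+0
  edge (12, 0)→(14, 4): d=(2,4) right/bottom  bias=-1
    (3,0)@(7, 1): e=[2,8,22] → #
    (4,0)@(9, 1): e=[10,8,14] → #
    (5,0)@(11, 1): e=[18,8,6] → #
    (6,0)@(13, 1): e=[26,8,-2] → ·
    (3,1)@(7, 3): e=[-18,24,26] → ·
    (4,1)@(9, 3): e=[-10,24,18] → ·
    (5,1)@(11, 3): e=[-2,24,10] → ·
    (6,1)@(13, 3): e=[6,24,2] → #
    (7,1)@(15, 3): e=[14,24,-6] → ·
    (6,2)@(13, 5): e=[-14,40,6] → ·
  covered (4 px):
    · · · # # # · · · · · ·
    · · · · · · # · · · · ·
    · · · · · · · · · · · ·
    · · · · · · · · · · · ·
    · · · · · · · · · · · ·
    · · · · · · · · · · · ·
    · · · · · · · · · · · ·
    · · · · · · · · · · · ·
    · · · · · · · · · · · ·
T2:
  2·area = 52
  edge (18, 2)→(10, 16): d=(-8,14) right/bottom  bias=-1
  edge (10, 16)→(12, 6): d=(2,-10) top-left  bias=+0
  edge (12, 6)→(18, 2): d=(6,-4) top-left  bias=+0
    (6,0)@(13, 1): e=[78,0,-26] → ·  [on edge]
    (8,1)@(17, 3): e=[6,44,2] → #
    (9,1)@(19, 3): e=[-22,64,10] → ·
    (7,2)@(15, 5): e=[18,28,6] → #
    (8,2)@(17, 5): e=[-10,48,14] → ·
    (6,3)@(13, 7): e=[30,12,10] → #
    (8,3)@(17, 7): e=[-26,52,26] → ·
    (6,4)@(13, 9): e=[14,16,22] → #
    (7,4)@(15, 9): e=[-14,36,30] → ·
    (5,5)@(11, 11): e=[26,0,26] → #  [on edge]
    (6,5)@(13, 11): e=[-2,20,34] → ·
    (5,6)@(11, 13): e=[10,4,38] → #
  covered (7 px):
    · · · · · · · · · · · ·
    · · · · · · · · # · · ·
    · · · · · · · # · · · ·
    · · · · · · # # · · · ·
    · · · · · · # · · · · ·
    · · · · · # · · · · · ·
    · · · · · # · · · · · ·
    · · · · · · · · · · · ·
    · · · · · · · · · · · ·
T3:
  2·area = 20
  edge (14, 10)→(24, 10): d=(10,0) top-left  bias=+0
  edge (24, 10)→(6, 12): d=(-18,2) right/bottom  bias=-1
  edge (6, 12)→(14, 10): d=(8,-2) top-left  bias=+0
    (5,5)@(11, 11): e=[10,8,2] → #
    (6,5)@(13, 11): e=[10,4,6] → #
    (7,5)@(15, 11): e=[10,0,10] → ·  [on edge]
    (5,6)@(11, 13): e=[30,-28,18] → ·
    (6,6)@(13, 13): e=[30,-32,22] → ·
  covered (2 px):
    · · · · · · · · · · · ·
    · · · · · · · · · · · ·
    · · · · · · · · · · · ·
    · · · · · · · · · · · ·
    · · · · · · · · · · · ·
    · · · · · # # · · · · ·
    · · · · · · · · · · · ·
    · · · · · · · · · · · ·
    · · · · · · · · · · · ·

Answer: [[3,0],[4,0],[5,0],[6,1]]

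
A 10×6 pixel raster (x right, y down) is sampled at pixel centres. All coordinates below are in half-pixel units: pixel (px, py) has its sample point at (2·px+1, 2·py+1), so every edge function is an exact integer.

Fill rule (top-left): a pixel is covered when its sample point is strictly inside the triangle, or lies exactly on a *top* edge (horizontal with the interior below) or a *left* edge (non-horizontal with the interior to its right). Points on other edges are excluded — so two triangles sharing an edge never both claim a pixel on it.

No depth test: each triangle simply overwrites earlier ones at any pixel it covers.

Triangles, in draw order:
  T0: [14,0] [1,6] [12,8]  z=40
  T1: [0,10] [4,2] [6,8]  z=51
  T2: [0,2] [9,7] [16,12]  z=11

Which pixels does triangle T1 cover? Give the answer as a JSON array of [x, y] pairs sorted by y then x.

T0:
  2·area = 92  (B↔C swapped to make it positive)
  edge (14, 0)→(12, 8): d=(-2,8) right/bottom  bias=-1
  edge (12, 8)→(1, 6): d=(-11,-2) top-left  bias=+0
  edge (1, 6)→(14, 0): d=(13,-6) top-left  bias=+0
    (6,0)@(13, 1): e=[6,79,7] → █
    (7,0)@(15, 1): e=[-10,83,19] → ·
    (4,1)@(9, 3): e=[34,49,9] → █
    (5,1)@(11, 3): e=[18,53,21] → █
    (7,1)@(15, 3): e=[-14,61,45] → ·
    (2,2)@(5, 5): e=[62,19,11] → █
    (3,2)@(7, 5): e=[46,23,23] → █
    (6,2)@(13, 5): e=[-2,35,59] → ·
    (2,3)@(5, 7): e=[58,-3,37] → ·
    (3,3)@(7, 7): e=[42,1,49] → █
    (6,3)@(13, 7): e=[-6,13,85] → ·
    (3,4)@(7, 9): e=[38,-21,75] → ·
  covered (11 px):
    · · · · · · █ · · ·
    · · · · █ █ █ · · ·
    · · █ █ █ █ · · · ·
    · · · █ █ █ · · · ·
    · · · · · · · · · ·
    · · · · · · · · · ·
T1:
  2·area = 40
  edge (0, 10)→(4, 2): d=(4,-8) top-left  bias=+0
  edge (4, 2)→(6, 8): d=(2,6) right/bottom  bias=-1
  edge (6, 8)→(0, 10): d=(-6,2) right/bottom  bias=-1
    (1,2)@(3, 5): e=[4,12,24] → █
    (2,2)@(5, 5): e=[20,0,20] → ·  [on edge]
    (7,2)@(15, 5): e=[100,-60,0] → ·  [on edge]
    (1,3)@(3, 7): e=[12,16,12] → █
    (2,3)@(5, 7): e=[28,4,8] → █
    (3,3)@(7, 7): e=[44,-8,4] → ·
    (4,3)@(9, 7): e=[60,-20,0] → ·  [on edge]
    (0,4)@(1, 9): e=[4,32,4] → █
    (1,4)@(3, 9): e=[20,20,0] → ·  [on edge]
    (2,4)@(5, 9): e=[36,8,-4] → ·
    (0,5)@(1, 11): e=[12,36,-8] → ·
    (3,5)@(7, 11): e=[60,0,-20] → ·  [on edge]
  covered (4 px):
    · · · · · · · · · ·
    · · · · · · · · · ·
    · █ · · · · · · · ·
    · █ █ · · · · · · ·
    █ · · · · · · · · ·
    · · · · · · · · · ·
T2:
  2·area = 10
  edge (0, 2)→(9, 7): d=(9,5) right/bottom  bias=-1
  edge (9, 7)→(16, 12): d=(7,5) right/bottom  bias=-1
  edge (16, 12)→(0, 2): d=(-16,-10) top-left  bias=+0
    (2,2)@(5, 5): e=[2,6,2] → █
    (3,2)@(7, 5): e=[-8,-4,22] → ·
    (2,3)@(5, 7): e=[20,20,-30] → ·
    (4,3)@(9, 7): e=[0,0,10] → ·  [on edge]
  covered (1 px):
    · · · · · · · · · ·
    · · · · · · · · · ·
    · · █ · · · · · · ·
    · · · · · · · · · ·
    · · · · · · · · · ·
    · · · · · · · · · ·

Final: [[1,2],[1,3],[2,3],[0,4]]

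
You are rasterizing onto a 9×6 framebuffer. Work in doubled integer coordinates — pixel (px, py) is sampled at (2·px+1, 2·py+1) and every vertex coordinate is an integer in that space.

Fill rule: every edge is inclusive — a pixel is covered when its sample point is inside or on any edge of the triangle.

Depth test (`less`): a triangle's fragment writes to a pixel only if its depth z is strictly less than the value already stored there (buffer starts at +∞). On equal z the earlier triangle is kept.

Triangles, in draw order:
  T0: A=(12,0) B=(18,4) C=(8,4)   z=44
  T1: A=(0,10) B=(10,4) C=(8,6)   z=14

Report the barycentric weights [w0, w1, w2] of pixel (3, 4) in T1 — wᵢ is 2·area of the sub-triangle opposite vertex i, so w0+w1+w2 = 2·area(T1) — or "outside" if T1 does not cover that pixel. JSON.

T0:
  2·area = 40
  edge (12, 0)→(18, 4): d=(6,4) inclusive
  edge (18, 4)→(8, 4): d=(-10,0) inclusive
  edge (8, 4)→(12, 0): d=(4,-4) inclusive
    (5,0)@(11, 1): e=[10,30,0] → █  [on edge]
    (6,0)@(13, 1): e=[2,30,8] → █
    (7,0)@(15, 1): e=[-6,30,16] → ·
    (4,1)@(9, 3): e=[30,10,0] → █  [on edge]
    (7,1)@(15, 3): e=[6,10,24] → █
    (8,1)@(17, 3): e=[-2,10,32] → ·
    (3,2)@(7, 5): e=[50,-10,0] → ·  [on edge]
    (4,2)@(9, 5): e=[42,-10,8] → ·
    (5,2)@(11, 5): e=[34,-10,16] → ·
    (6,2)@(13, 5): e=[26,-10,24] → ·
    (7,2)@(15, 5): e=[18,-10,32] → ·
    (2,3)@(5, 7): e=[70,-30,0] → ·  [on edge]
    (1,4)@(3, 9): e=[90,-50,0] → ·  [on edge]
    (0,5)@(1, 11): e=[110,-70,0] → ·  [on edge]
  covered (6 px):
    · · · · · █ █ · ·
    · · · · █ █ █ █ ·
    · · · · · · · · ·
    · · · · · · · · ·
    · · · · · · · · ·
    · · · · · · · · ·
T1:
  2·area = 8
  edge (0, 10)→(10, 4): d=(10,-6) inclusive
  edge (10, 4)→(8, 6): d=(-2,2) inclusive
  edge (8, 6)→(0, 10): d=(-8,4) inclusive
    (6,0)@(13, 1): e=[-12,0,20] → ·  [on edge]
    (7,0)@(15, 1): e=[0,-4,12] → ·  [on edge]
    (5,1)@(11, 3): e=[-4,0,12] → ·  [on edge]
    (4,2)@(9, 5): e=[4,0,4] → █  [on edge]
    (5,2)@(11, 5): e=[16,-4,-4] → ·
    (2,3)@(5, 7): e=[0,4,4] → █  [on edge]
    (3,3)@(7, 7): e=[12,0,-4] → ·  [on edge]
    (4,3)@(9, 7): e=[24,-4,-12] → ·
    (2,4)@(5, 9): e=[20,0,-12] → ·  [on edge]
    (1,5)@(3, 11): e=[28,0,-20] → ·  [on edge]
  covered (2 px):
    · · · · · · · · ·
    · · · · · · · · ·
    · · · · █ · · · ·
    · · █ · · · · · ·
    · · · · · · · · ·
    · · · · · · · · ·

Answer: "outside"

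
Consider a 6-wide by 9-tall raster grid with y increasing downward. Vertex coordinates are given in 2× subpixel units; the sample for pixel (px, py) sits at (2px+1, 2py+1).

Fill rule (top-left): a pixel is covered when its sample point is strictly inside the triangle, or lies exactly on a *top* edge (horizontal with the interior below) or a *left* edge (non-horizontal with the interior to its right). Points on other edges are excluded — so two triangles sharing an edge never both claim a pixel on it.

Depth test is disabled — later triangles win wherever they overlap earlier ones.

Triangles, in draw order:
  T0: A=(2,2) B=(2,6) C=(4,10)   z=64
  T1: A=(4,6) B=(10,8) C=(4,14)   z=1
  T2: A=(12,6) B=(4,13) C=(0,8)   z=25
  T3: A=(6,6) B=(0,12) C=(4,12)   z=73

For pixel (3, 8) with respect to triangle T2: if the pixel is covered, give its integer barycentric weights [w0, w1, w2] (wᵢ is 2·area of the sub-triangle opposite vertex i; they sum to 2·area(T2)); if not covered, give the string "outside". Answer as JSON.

T0:
  2·area = 8  (B↔C swapped to make it positive)
  edge (2, 2)→(4, 10): d=(2,8) right/bottom  bias=-1
  edge (4, 10)→(2, 6): d=(-2,-4) top-left  bias=+0
  edge (2, 6)→(2, 2): d=(0,-4) top-left  bias=+0
    (1,3)@(3, 7): e=[2,2,4] → █
    (2,3)@(5, 7): e=[-14,10,12] → ·
    (1,4)@(3, 9): e=[6,-2,4] → ·
  covered (1 px):
    · · · · · ·
    · · · · · ·
    · · · · · ·
    · █ · · · ·
    · · · · · ·
    · · · · · ·
    · · · · · ·
    · · · · · ·
    · · · · · ·
T1:
  2·area = 48
  edge (4, 6)→(10, 8): d=(6,2) right/bottom  bias=-1
  edge (10, 8)→(4, 14): d=(-6,6) right/bottom  bias=-1
  edge (4, 14)→(4, 6): d=(0,-8) top-left  bias=+0
    (0,2)@(1, 5): e=[0,72,-24] → ·  [on edge]
    (2,3)@(5, 7): e=[4,36,8] → █
    (3,3)@(7, 7): e=[0,24,24] → ·  [on edge]
    (5,3)@(11, 7): e=[-8,0,56] → ·  [on edge]
    (2,4)@(5, 9): e=[16,24,8] → █
    (3,4)@(7, 9): e=[12,12,24] → █
    (4,4)@(9, 9): e=[8,0,40] → ·  [on edge]
    (2,5)@(5, 11): e=[28,12,8] → █
    (3,5)@(7, 11): e=[24,0,24] → ·  [on edge]
    (2,6)@(5, 13): e=[40,0,8] → ·  [on edge]
    (1,7)@(3, 15): e=[56,0,-8] → ·  [on edge]
    (0,8)@(1, 17): e=[72,0,-24] → ·  [on edge]
  covered (4 px):
    · · · · · ·
    · · · · · ·
    · · · · · ·
    · · █ · · ·
    · · █ █ · ·
    · · █ · · ·
    · · · · · ·
    · · · · · ·
    · · · · · ·
T2:
  2·area = 68
  edge (12, 6)→(4, 13): d=(-8,7) right/bottom  bias=-1
  edge (4, 13)→(0, 8): d=(-4,-5) top-left  bias=+0
  edge (0, 8)→(12, 6): d=(12,-2) top-left  bias=+0
    (3,3)@(7, 7): e=[27,39,2] → █
    (4,3)@(9, 7): e=[13,49,6] → █
    (5,3)@(11, 7): e=[-1,59,10] → ·
    (0,4)@(1, 9): e=[53,1,14] → █
    (1,4)@(3, 9): e=[39,11,18] → █
    (2,4)@(5, 9): e=[25,21,22] → █
    (4,4)@(9, 9): e=[-3,41,30] → ·
    (0,5)@(1, 11): e=[37,-7,38] → ·
    (1,5)@(3, 11): e=[23,3,42] → █
    (3,5)@(7, 11): e=[-5,23,50] → ·
    (1,6)@(3, 13): e=[7,-5,66] → ·
    (2,6)@(5, 13): e=[-7,5,70] → ·
  covered (8 px):
    · · · · · ·
    · · · · · ·
    · · · · · ·
    · · · █ █ ·
    █ █ █ █ · ·
    · █ █ · · ·
    · · · · · ·
    · · · · · ·
    · · · · · ·
T3:
  2·area = 24  (B↔C swapped to make it positive)
  edge (6, 6)→(4, 12): d=(-2,6) right/bottom  bias=-1
  edge (4, 12)→(0, 12): d=(-4,0) right/bottom  bias=-1
  edge (0, 12)→(6, 6): d=(6,-6) top-left  bias=+0
    (5,0)@(11, 1): e=[-20,44,0] → ·  [on edge]
    (3,1)@(7, 3): e=[0,36,-12] → ·  [on edge]
    (4,1)@(9, 3): e=[-12,36,0] → ·  [on edge]
    (3,2)@(7, 5): e=[-4,28,0] → ·  [on edge]
    (2,3)@(5, 7): e=[4,20,0] → █  [on edge]
    (3,3)@(7, 7): e=[-8,20,12] → ·
    (1,4)@(3, 9): e=[12,12,0] → █  [on edge]
    (2,4)@(5, 9): e=[0,12,12] → ·  [on edge]
    (0,5)@(1, 11): e=[20,4,0] → █  [on edge]
    (2,5)@(5, 11): e=[-4,4,24] → ·
    (0,6)@(1, 13): e=[16,-4,12] → ·
    (1,6)@(3, 13): e=[4,-4,24] → ·
    (1,7)@(3, 15): e=[0,-12,36] → ·  [on edge]
  covered (4 px):
    · · · · · ·
    · · · · · ·
    · · · · · ·
    · · █ · · ·
    · █ · · · ·
    █ █ · · · ·
    · · · · · ·
    · · · · · ·
    · · · · · ·

Result: "outside"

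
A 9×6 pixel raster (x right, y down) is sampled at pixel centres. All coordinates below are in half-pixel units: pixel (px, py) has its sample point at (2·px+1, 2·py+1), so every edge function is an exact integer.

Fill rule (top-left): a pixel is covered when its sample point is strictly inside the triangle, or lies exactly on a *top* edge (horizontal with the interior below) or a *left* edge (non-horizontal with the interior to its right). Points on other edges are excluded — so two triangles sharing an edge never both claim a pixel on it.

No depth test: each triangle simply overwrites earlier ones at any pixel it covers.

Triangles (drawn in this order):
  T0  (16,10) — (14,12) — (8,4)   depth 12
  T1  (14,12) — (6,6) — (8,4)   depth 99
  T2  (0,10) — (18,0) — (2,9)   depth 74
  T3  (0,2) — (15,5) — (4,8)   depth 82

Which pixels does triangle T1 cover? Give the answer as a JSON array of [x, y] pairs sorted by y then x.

T0:
  2·area = 28
  edge (16, 10)→(14, 12): d=(-2,2) right/bottom  bias=-1
  edge (14, 12)→(8, 4): d=(-6,-8) top-left  bias=+0
  edge (8, 4)→(16, 10): d=(8,6) right/bottom  bias=-1
    (4,2)@(9, 5): e=[24,2,2] → X
    (5,2)@(11, 5): e=[20,18,-10] → .
    (4,3)@(9, 7): e=[20,-10,18] → .
    (5,3)@(11, 7): e=[16,6,6] → X
    (6,3)@(13, 7): e=[12,22,-6] → .
    (5,4)@(11, 9): e=[12,-6,22] → .
    (6,4)@(13, 9): e=[8,10,10] → X
    (7,4)@(15, 9): e=[4,26,-2] → .
    (8,4)@(17, 9): e=[0,42,-14] → .  [on edge]
    (6,5)@(13, 11): e=[4,-2,26] → .
    (7,5)@(15, 11): e=[0,14,14] → .  [on edge]
  covered (3 px):
    . . . . . . . . .
    . . . . . . . . .
    . . . . X . . . .
    . . . . . X . . .
    . . . . . . X . .
    . . . . . . . . .
T1:
  2·area = 28
  edge (14, 12)→(6, 6): d=(-8,-6) top-left  bias=+0
  edge (6, 6)→(8, 4): d=(2,-2) top-left  bias=+0
  edge (8, 4)→(14, 12): d=(6,8) right/bottom  bias=-1
    (5,0)@(11, 1): e=[70,0,-42] → .  [on edge]
    (4,1)@(9, 3): e=[42,0,-14] → .  [on edge]
    (3,2)@(7, 5): e=[14,0,14] → X  [on edge]
    (4,2)@(9, 5): e=[26,4,-2] → .
    (2,3)@(5, 7): e=[-14,0,42] → .  [on edge]
    (3,3)@(7, 7): e=[-2,4,26] → .
    (4,3)@(9, 7): e=[10,8,10] → X
    (5,3)@(11, 7): e=[22,12,-6] → .
    (1,4)@(3, 9): e=[-42,0,70] → .  [on edge]
    (4,4)@(9, 9): e=[-6,12,22] → .
    (5,4)@(11, 9): e=[6,16,6] → X
    (6,4)@(13, 9): e=[18,20,-10] → .
    (0,5)@(1, 11): e=[-70,0,98] → .  [on edge]
  covered (4 px):
    . . . . . . . . .
    . . . . . . . . .
    . . . X . . . . .
    . . . . X . . . .
    . . . . . X . . .
    . . . . . . X . .
T2:
  2·area = 2
  edge (0, 10)→(18, 0): d=(18,-10) top-left  bias=+0
  edge (18, 0)→(2, 9): d=(-16,9) right/bottom  bias=-1
  edge (2, 9)→(0, 10): d=(-2,1) right/bottom  bias=-1
    (4,2)@(9, 5): e=[0,1,1] → X  [on edge]
    (5,2)@(11, 5): e=[20,-17,-1] → .
    (4,3)@(9, 7): e=[36,-31,-3] → .
  covered (1 px):
    . . . . . . . . .
    . . . . . . . . .
    . . . . X . . . .
    . . . . . . . . .
    . . . . . . . . .
    . . . . . . . . .
T3:
  2·area = 78
  edge (0, 2)→(15, 5): d=(15,3) right/bottom  bias=-1
  edge (15, 5)→(4, 8): d=(-11,3) right/bottom  bias=-1
  edge (4, 8)→(0, 2): d=(-4,-6) top-left  bias=+0
    (0,1)@(1, 3): e=[12,64,2] → X
    (1,1)@(3, 3): e=[6,58,14] → X
    (2,1)@(5, 3): e=[0,52,26] → .  [on edge]
    (0,2)@(1, 5): e=[42,42,-6] → .
    (1,2)@(3, 5): e=[36,36,6] → X
    (2,2)@(5, 5): e=[30,30,18] → X
    (3,2)@(7, 5): e=[24,24,30] → X
    (4,2)@(9, 5): e=[18,18,42] → X
    (5,2)@(11, 5): e=[12,12,54] → X
    (6,2)@(13, 5): e=[6,6,66] → X
    (7,2)@(15, 5): e=[0,0,78] → .  [on edge]
    (1,3)@(3, 7): e=[66,14,-2] → .
  covered (10 px):
    . . . . . . . . .
    X X . . . . . . .
    . X X X X X X . .
    . . X X . . . . .
    . . . . . . . . .
    . . . . . . . . .

Final: [[3,2],[4,3],[5,4],[6,5]]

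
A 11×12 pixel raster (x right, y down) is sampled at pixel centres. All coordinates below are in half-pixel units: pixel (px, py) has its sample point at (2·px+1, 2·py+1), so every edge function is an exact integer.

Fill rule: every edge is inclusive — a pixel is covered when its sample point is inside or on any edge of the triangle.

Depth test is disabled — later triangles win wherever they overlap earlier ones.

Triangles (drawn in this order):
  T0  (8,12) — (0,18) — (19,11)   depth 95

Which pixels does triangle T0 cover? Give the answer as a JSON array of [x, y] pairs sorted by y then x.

T0:
  2·area = 58  (B↔C swapped to make it positive)
  edge (8, 12)→(19, 11): d=(11,-1) inclusive
  edge (19, 11)→(0, 18): d=(-19,7) inclusive
  edge (0, 18)→(8, 12): d=(8,-6) inclusive
    (9,5)@(19, 11): e=[0,0,58] → #  [on edge]
    (10,5)@(21, 11): e=[2,-14,70] → ·
    (3,6)@(7, 13): e=[10,46,2] → #
    (4,6)@(9, 13): e=[12,32,14] → #
    (5,6)@(11, 13): e=[14,18,26] → #
    (6,6)@(13, 13): e=[16,4,38] → #
    (7,6)@(15, 13): e=[18,-10,50] → ·
    (9,6)@(19, 13): e=[22,-38,74] → ·
    (2,7)@(5, 15): e=[30,22,6] → #
    (4,7)@(9, 15): e=[34,-6,30] → ·
    (5,7)@(11, 15): e=[36,-20,42] → ·
    (6,7)@(13, 15): e=[38,-34,54] → ·
  covered (7 px):
    · · · · · · · · · · ·
    · · · · · · · · · · ·
    · · · · · · · · · · ·
    · · · · · · · · · · ·
    · · · · · · · · · · ·
    · · · · · · · · · # ·
    · · · # # # # · · · ·
    · · # # · · · · · · ·
    · · · · · · · · · · ·
    · · · · · · · · · · ·
    · · · · · · · · · · ·
    · · · · · · · · · · ·

Result: [[9,5],[3,6],[4,6],[5,6],[6,6],[2,7],[3,7]]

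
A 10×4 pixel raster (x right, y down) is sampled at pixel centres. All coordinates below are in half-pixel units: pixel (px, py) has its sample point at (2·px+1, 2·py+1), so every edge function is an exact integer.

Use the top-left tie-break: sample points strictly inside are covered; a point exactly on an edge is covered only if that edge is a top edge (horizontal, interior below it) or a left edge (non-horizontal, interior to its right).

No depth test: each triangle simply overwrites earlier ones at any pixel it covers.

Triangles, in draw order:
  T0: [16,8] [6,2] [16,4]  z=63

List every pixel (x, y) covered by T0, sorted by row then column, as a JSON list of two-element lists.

T0:
  2·area = 40
  edge (16, 8)→(6, 2): d=(-10,-6) top-left  bias=+0
  edge (6, 2)→(16, 4): d=(10,2) right/bottom  bias=-1
  edge (16, 4)→(16, 8): d=(0,4) right/bottom  bias=-1
    (0,0)@(1, 1): e=[-20,0,60] → ·  [on edge]
    (4,1)@(9, 3): e=[8,4,28] → █
    (5,1)@(11, 3): e=[20,0,20] → ·  [on edge]
    (4,2)@(9, 5): e=[-12,24,28] → ·
    (5,2)@(11, 5): e=[0,20,20] → █  [on edge]
    (6,2)@(13, 5): e=[12,16,12] → █
    (7,2)@(15, 5): e=[24,12,4] → █
    (8,2)@(17, 5): e=[36,8,-4] → ·
    (5,3)@(11, 7): e=[-20,40,20] → ·
    (6,3)@(13, 7): e=[-8,36,12] → ·
    (7,3)@(15, 7): e=[4,32,4] → █
    (8,3)@(17, 7): e=[16,28,-4] → ·
  covered (5 px):
    · · · · · · · · · ·
    · · · · █ · · · · ·
    · · · · · █ █ █ · ·
    · · · · · · · █ · ·

Result: [[4,1],[5,2],[6,2],[7,2],[7,3]]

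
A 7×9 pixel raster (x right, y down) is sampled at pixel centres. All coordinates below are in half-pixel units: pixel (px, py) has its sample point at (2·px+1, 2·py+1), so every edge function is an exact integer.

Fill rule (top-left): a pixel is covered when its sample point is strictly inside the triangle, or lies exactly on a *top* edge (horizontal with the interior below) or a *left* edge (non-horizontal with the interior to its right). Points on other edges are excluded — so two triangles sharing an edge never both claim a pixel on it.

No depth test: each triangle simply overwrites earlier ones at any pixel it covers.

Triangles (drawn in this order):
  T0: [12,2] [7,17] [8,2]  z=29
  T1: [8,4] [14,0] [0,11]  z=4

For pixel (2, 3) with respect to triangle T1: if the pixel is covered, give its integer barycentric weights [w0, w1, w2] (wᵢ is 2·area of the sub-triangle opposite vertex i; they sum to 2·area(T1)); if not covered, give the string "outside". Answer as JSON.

T0:
  2·area = 60
  edge (12, 2)→(7, 17): d=(-5,15) right/bottom  bias=-1
  edge (7, 17)→(8, 2): d=(1,-15) top-left  bias=+0
  edge (8, 2)→(12, 2): d=(4,0) top-left  bias=+0
    (4,1)@(9, 3): e=[40,16,4] → X
    (5,1)@(11, 3): e=[10,46,4] → X
    (6,1)@(13, 3): e=[-20,76,4] → .
    (4,2)@(9, 5): e=[30,18,12] → X
    (5,2)@(11, 5): e=[0,48,12] → .  [on edge]
    (4,3)@(9, 7): e=[20,20,20] → X
    (5,3)@(11, 7): e=[-10,50,20] → .
    (4,4)@(9, 9): e=[10,22,28] → X
    (5,4)@(11, 9): e=[-20,52,28] → .
    (4,5)@(9, 11): e=[0,24,36] → .  [on edge]
    (3,8)@(7, 17): e=[0,0,60] → .  [on edge]
  covered (5 px):
    . . . . . . .
    . . . . X X .
    . . . . X . .
    . . . . X . .
    . . . . X . .
    . . . . . . .
    . . . . . . .
    . . . . . . .
    . . . . . . .
T1:
  2·area = 10
  edge (8, 4)→(14, 0): d=(6,-4) top-left  bias=+0
  edge (14, 0)→(0, 11): d=(-14,11) right/bottom  bias=-1
  edge (0, 11)→(8, 4): d=(8,-7) top-left  bias=+0
    (3,2)@(7, 5): e=[2,7,1] → X
    (4,2)@(9, 5): e=[10,-15,15] → .
    (2,3)@(5, 7): e=[6,1,3] → X
    (3,3)@(7, 7): e=[14,-21,17] → .
    (2,4)@(5, 9): e=[18,-27,19] → .
  covered (2 px):
    . . . . . . .
    . . . . . . .
    . . . X . . .
    . . X . . . .
    . . . . . . .
    . . . . . . .
    . . . . . . .
    . . . . . . .
    . . . . . . .

Final: [1,3,6]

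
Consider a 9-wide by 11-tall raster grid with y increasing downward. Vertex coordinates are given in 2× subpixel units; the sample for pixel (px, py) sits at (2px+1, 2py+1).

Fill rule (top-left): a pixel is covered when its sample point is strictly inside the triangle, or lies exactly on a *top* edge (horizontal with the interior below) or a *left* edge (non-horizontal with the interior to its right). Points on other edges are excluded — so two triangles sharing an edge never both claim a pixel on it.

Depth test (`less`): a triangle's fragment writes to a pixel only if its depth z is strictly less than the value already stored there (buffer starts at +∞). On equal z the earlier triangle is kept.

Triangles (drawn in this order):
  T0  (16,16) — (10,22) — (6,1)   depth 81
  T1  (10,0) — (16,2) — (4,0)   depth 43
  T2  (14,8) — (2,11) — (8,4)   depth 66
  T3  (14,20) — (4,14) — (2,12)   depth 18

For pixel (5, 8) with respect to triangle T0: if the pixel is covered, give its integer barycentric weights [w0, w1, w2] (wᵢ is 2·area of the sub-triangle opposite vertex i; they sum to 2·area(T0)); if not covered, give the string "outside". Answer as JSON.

T0:
  2·area = 150
  edge (16, 16)→(10, 22): d=(-6,6) right/bottom  bias=-1
  edge (10, 22)→(6, 1): d=(-4,-21) top-left  bias=+0
  edge (6, 1)→(16, 16): d=(10,15) right/bottom  bias=-1
    (3,1)@(7, 3): e=[132,13,5] → █
    (4,1)@(9, 3): e=[120,55,-25] → ·
    (3,2)@(7, 5): e=[120,5,25] → █
    (4,2)@(9, 5): e=[108,47,-5] → ·
    (3,3)@(7, 7): e=[108,-3,45] → ·
    (4,3)@(9, 7): e=[96,39,15] → █
    (5,3)@(11, 7): e=[84,81,-15] → ·
    (4,4)@(9, 9): e=[84,31,35] → █
    (5,4)@(11, 9): e=[72,73,5] → █
    (6,4)@(13, 9): e=[60,115,-25] → ·
    (4,5)@(9, 11): e=[72,23,55] → █
    (6,5)@(13, 11): e=[48,107,-5] → ·
    (8,7)@(17, 15): e=[0,175,-25] → ·  [on edge]
    (7,8)@(15, 17): e=[0,125,25] → ·  [on edge]
    (6,9)@(13, 19): e=[0,75,75] → ·  [on edge]
    (5,10)@(11, 21): e=[0,25,125] → ·  [on edge]
  covered (17 px):
    · · · · · · · · ·
    · · · █ · · · · ·
    · · · █ · · · · ·
    · · · · █ · · · ·
    · · · · █ █ · · ·
    · · · · █ █ · · ·
    · · · · █ █ █ · ·
    · · · · █ █ █ █ ·
    · · · · · █ █ · ·
    · · · · · █ · · ·
    · · · · · · · · ·
T1:
  2·area = 12
  edge (10, 0)→(16, 2): d=(6,2) right/bottom  bias=-1
  edge (16, 2)→(4, 0): d=(-12,-2) top-left  bias=+0
  edge (4, 0)→(10, 0): d=(6,0) top-left  bias=+0
    (5,0)@(11, 1): e=[4,2,6] → █
    (6,0)@(13, 1): e=[0,6,6] → ·  [on edge]
    (5,1)@(11, 3): e=[16,-22,18] → ·
  covered (1 px):
    · · · · · █ · · ·
    · · · · · · · · ·
    · · · · · · · · ·
    · · · · · · · · ·
    · · · · · · · · ·
    · · · · · · · · ·
    · · · · · · · · ·
    · · · · · · · · ·
    · · · · · · · · ·
    · · · · · · · · ·
    · · · · · · · · ·
T2:
  2·area = 66
  edge (14, 8)→(2, 11): d=(-12,3) right/bottom  bias=-1
  edge (2, 11)→(8, 4): d=(6,-7) top-left  bias=+0
  edge (8, 4)→(14, 8): d=(6,4) right/bottom  bias=-1
    (4,2)@(9, 5): e=[51,13,2] → █
    (5,2)@(11, 5): e=[45,27,-6] → ·
    (3,3)@(7, 7): e=[33,11,22] → █
    (5,3)@(11, 7): e=[21,39,6] → █
    (6,3)@(13, 7): e=[15,53,-2] → ·
    (2,4)@(5, 9): e=[15,9,42] → █
    (5,4)@(11, 9): e=[-3,51,18] → ·
    (2,5)@(5, 11): e=[-9,21,54] → ·
    (3,5)@(7, 11): e=[-15,35,46] → ·
    (4,5)@(9, 11): e=[-21,49,38] → ·
  covered (7 px):
    · · · · · · · · ·
    · · · · · · · · ·
    · · · · █ · · · ·
    · · · █ █ █ · · ·
    · · █ █ █ · · · ·
    · · · · · · · · ·
    · · · · · · · · ·
    · · · · · · · · ·
    · · · · · · · · ·
    · · · · · · · · ·
    · · · · · · · · ·
T3:
  2·area = 8
  edge (14, 20)→(4, 14): d=(-10,-6) top-left  bias=+0
  edge (4, 14)→(2, 12): d=(-2,-2) top-left  bias=+0
  edge (2, 12)→(14, 20): d=(12,8) right/bottom  bias=-1
    (0,5)@(1, 11): e=[12,0,-4] → ·  [on edge]
    (1,6)@(3, 13): e=[4,0,4] → █  [on edge]
    (2,6)@(5, 13): e=[16,4,-12] → ·
    (1,7)@(3, 15): e=[-16,-4,28] → ·
    (2,7)@(5, 15): e=[-4,0,12] → ·  [on edge]
    (3,8)@(7, 17): e=[-12,0,20] → ·  [on edge]
    (4,8)@(9, 17): e=[0,4,4] → █  [on edge]
    (5,8)@(11, 17): e=[12,8,-12] → ·
    (4,9)@(9, 19): e=[-20,0,28] → ·  [on edge]
    (5,10)@(11, 21): e=[-28,0,36] → ·  [on edge]
  covered (2 px):
    · · · · · · · · ·
    · · · · · · · · ·
    · · · · · · · · ·
    · · · · · · · · ·
    · · · · · · · · ·
    · · · · · · · · ·
    · █ · · · · · · ·
    · · · · · · · · ·
    · · · · █ · · · ·
    · · · · · · · · ·
    · · · · · · · · ·

Final: [41,85,24]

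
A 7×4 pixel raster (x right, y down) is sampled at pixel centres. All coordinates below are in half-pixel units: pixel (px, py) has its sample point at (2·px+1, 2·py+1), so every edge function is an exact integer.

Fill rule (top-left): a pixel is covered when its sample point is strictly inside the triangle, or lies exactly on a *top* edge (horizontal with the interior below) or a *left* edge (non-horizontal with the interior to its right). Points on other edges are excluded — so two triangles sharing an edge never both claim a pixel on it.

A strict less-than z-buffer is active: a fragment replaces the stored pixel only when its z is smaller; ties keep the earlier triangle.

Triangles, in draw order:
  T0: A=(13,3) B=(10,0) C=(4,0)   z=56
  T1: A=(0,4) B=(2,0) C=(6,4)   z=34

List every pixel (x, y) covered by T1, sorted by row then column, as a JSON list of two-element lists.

T0:
  2·area = 18  (B↔C swapped to make it positive)
  edge (13, 3)→(4, 0): d=(-9,-3) top-left  bias=+0
  edge (4, 0)→(10, 0): d=(6,0) top-left  bias=+0
  edge (10, 0)→(13, 3): d=(3,3) right/bottom  bias=-1
    (3,0)@(7, 1): e=[0,6,12] → X  [on edge]
    (4,0)@(9, 1): e=[6,6,6] → X
    (5,0)@(11, 1): e=[12,6,0] → .  [on edge]
    (3,1)@(7, 3): e=[-18,18,18] → .
    (4,1)@(9, 3): e=[-12,18,12] → .
    (6,1)@(13, 3): e=[0,18,0] → .  [on edge]
  covered (2 px):
    . . . X X . .
    . . . . . . .
    . . . . . . .
    . . . . . . .
T1:
  2·area = 24
  edge (0, 4)→(2, 0): d=(2,-4) top-left  bias=+0
  edge (2, 0)→(6, 4): d=(4,4) right/bottom  bias=-1
  edge (6, 4)→(0, 4): d=(-6,0) right/bottom  bias=-1
    (1,0)@(3, 1): e=[6,0,18] → .  [on edge]
    (0,1)@(1, 3): e=[2,16,6] → X
    (1,1)@(3, 3): e=[10,8,6] → X
    (2,1)@(5, 3): e=[18,0,6] → .  [on edge]
    (0,2)@(1, 5): e=[6,24,-6] → .
    (1,2)@(3, 5): e=[14,16,-6] → .
    (3,2)@(7, 5): e=[30,0,-6] → .  [on edge]
    (4,3)@(9, 7): e=[42,0,-18] → .  [on edge]
  covered (2 px):
    . . . . . . .
    X X . . . . .
    . . . . . . .
    . . . . . . .

Answer: [[0,1],[1,1]]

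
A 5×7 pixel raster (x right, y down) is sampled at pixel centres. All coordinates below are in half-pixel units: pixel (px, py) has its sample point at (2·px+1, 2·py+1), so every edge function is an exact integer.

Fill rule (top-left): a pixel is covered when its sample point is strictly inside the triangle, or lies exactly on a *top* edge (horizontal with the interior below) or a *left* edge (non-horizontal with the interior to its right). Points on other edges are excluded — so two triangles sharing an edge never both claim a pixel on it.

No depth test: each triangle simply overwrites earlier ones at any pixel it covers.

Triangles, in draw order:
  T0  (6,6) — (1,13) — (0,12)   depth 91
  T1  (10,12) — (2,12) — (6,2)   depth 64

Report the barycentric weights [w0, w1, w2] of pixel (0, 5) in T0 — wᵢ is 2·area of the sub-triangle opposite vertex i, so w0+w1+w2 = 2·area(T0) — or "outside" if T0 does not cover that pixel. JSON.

T0:
  2·area = 12
  edge (6, 6)→(1, 13): d=(-5,7) right/bottom  bias=-1
  edge (1, 13)→(0, 12): d=(-1,-1) top-left  bias=+0
  edge (0, 12)→(6, 6): d=(6,-6) top-left  bias=+0
    (4,1)@(9, 3): e=[-6,18,0] → ·  [on edge]
    (3,2)@(7, 5): e=[-2,14,0] → ·  [on edge]
    (2,3)@(5, 7): e=[2,10,0] → █  [on edge]
    (3,3)@(7, 7): e=[-12,12,12] → ·
    (1,4)@(3, 9): e=[6,6,0] → █  [on edge]
    (2,4)@(5, 9): e=[-8,8,12] → ·
    (0,5)@(1, 11): e=[10,2,0] → █  [on edge]
    (1,5)@(3, 11): e=[-4,4,12] → ·
    (0,6)@(1, 13): e=[0,0,12] → ·  [on edge]
  covered (3 px):
    · · · · ·
    · · · · ·
    · · · · ·
    · · █ · ·
    · █ · · ·
    █ · · · ·
    · · · · ·
T1:
  2·area = 80
  edge (10, 12)→(2, 12): d=(-8,0) right/bottom  bias=-1
  edge (2, 12)→(6, 2): d=(4,-10) top-left  bias=+0
  edge (6, 2)→(10, 12): d=(4,10) right/bottom  bias=-1
    (2,2)@(5, 5): e=[56,2,22] → █
    (3,2)@(7, 5): e=[56,22,2] → █
    (4,2)@(9, 5): e=[56,42,-18] → ·
    (2,3)@(5, 7): e=[40,10,30] → █
    (4,3)@(9, 7): e=[40,50,-10] → ·
    (2,4)@(5, 9): e=[24,18,38] → █
    (4,4)@(9, 9): e=[24,58,-2] → ·
    (1,5)@(3, 11): e=[8,6,66] → █
    (4,5)@(9, 11): e=[8,66,6] → █
    (1,6)@(3, 13): e=[-8,14,74] → ·
    (2,6)@(5, 13): e=[-8,34,54] → ·
    (3,6)@(7, 13): e=[-8,54,34] → ·
  covered (10 px):
    · · · · ·
    · · · · ·
    · · █ █ ·
    · · █ █ ·
    · · █ █ ·
    · █ █ █ █
    · · · · ·

Final: [2,0,10]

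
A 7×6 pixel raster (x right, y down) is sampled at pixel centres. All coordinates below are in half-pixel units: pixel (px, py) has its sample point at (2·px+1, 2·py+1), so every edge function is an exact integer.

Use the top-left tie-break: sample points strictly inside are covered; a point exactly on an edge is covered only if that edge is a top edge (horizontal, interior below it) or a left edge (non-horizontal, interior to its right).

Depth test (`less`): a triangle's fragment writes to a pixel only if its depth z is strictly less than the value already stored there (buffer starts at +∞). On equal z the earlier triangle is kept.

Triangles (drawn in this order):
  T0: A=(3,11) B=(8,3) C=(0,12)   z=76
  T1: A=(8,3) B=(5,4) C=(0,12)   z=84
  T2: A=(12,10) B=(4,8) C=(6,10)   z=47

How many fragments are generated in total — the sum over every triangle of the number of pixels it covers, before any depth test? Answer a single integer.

T0:
  2·area = 19  (B↔C swapped to make it positive)
  edge (3, 11)→(0, 12): d=(-3,1) right/bottom  bias=-1
  edge (0, 12)→(8, 3): d=(8,-9) top-left  bias=+0
  edge (8, 3)→(3, 11): d=(-5,8) right/bottom  bias=-1
    (2,3)@(5, 7): e=[10,5,4] → #
    (3,3)@(7, 7): e=[8,23,-12] → ·
    (1,4)@(3, 9): e=[6,3,10] → #
    (2,4)@(5, 9): e=[4,21,-6] → ·
    (4,4)@(9, 9): e=[0,57,-38] → ·  [on edge]
    (0,5)@(1, 11): e=[2,1,16] → #
    (1,5)@(3, 11): e=[0,19,0] → ·  [on edge]
  covered (3 px):
    · · · · · · ·
    · · · · · · ·
    · · · · · · ·
    · · # · · · ·
    · # · · · · ·
    # · · · · · ·
T1:
  2·area = 19  (B↔C swapped to make it positive)
  edge (8, 3)→(0, 12): d=(-8,9) right/bottom  bias=-1
  edge (0, 12)→(5, 4): d=(5,-8) top-left  bias=+0
  edge (5, 4)→(8, 3): d=(3,-1) top-left  bias=+0
    (2,2)@(5, 5): e=[11,5,3] → #
    (3,2)@(7, 5): e=[-7,21,5] → ·
    (2,3)@(5, 7): e=[-5,15,9] → ·
  covered (1 px):
    · · · · · · ·
    · · · · · · ·
    · · # · · · ·
    · · · · · · ·
    · · · · · · ·
    · · · · · · ·
T2:
  2·area = 12  (B↔C swapped to make it positive)
  edge (12, 10)→(6, 10): d=(-6,0) right/bottom  bias=-1
  edge (6, 10)→(4, 8): d=(-2,-2) top-left  bias=+0
  edge (4, 8)→(12, 10): d=(8,2) right/bottom  bias=-1
    (0,2)@(1, 5): e=[30,0,-18] → ·  [on edge]
    (1,3)@(3, 7): e=[18,0,-6] → ·  [on edge]
    (2,4)@(5, 9): e=[6,0,6] → #  [on edge]
    (3,4)@(7, 9): e=[6,4,2] → #
    (4,4)@(9, 9): e=[6,8,-2] → ·
    (2,5)@(5, 11): e=[-6,-4,22] → ·
    (3,5)@(7, 11): e=[-6,0,18] → ·  [on edge]
  covered (2 px):
    · · · · · · ·
    · · · · · · ·
    · · · · · · ·
    · · · · · · ·
    · · # # · · ·
    · · · · · · ·

Final: 6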